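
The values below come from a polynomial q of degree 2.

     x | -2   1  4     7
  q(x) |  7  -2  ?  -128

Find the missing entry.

-47

The 3 known points determine the degree-2 polynomial uniquely.
Write q(x) = ax^2 + bx + c. Substituting each data point gives a linear system:
  4a - 2b + c = 7
  a + b + c = -2
  49a + 7b + c = -128
Solving the system yields a = -2, b = -5, c = 5.
So q(x) = -2x^2 - 5x + 5.
Then q(4) = -47.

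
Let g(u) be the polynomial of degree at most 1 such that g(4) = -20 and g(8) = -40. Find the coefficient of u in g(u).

-5

Write g(u) = au + b. Substituting each data point gives a linear system:
  4a + b = -20
  8a + b = -40
Solving the system yields a = -5, b = 0.
So g(u) = -5u.
The leading coefficient is -5.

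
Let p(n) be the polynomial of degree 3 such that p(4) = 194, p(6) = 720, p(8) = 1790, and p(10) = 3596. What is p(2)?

Write p(n) = an^3 + bn^2 + cn + d. Substituting each data point gives a linear system:
  64a + 16b + 4c + d = 194
  216a + 36b + 6c + d = 720
  512a + 64b + 8c + d = 1790
  1000a + 100b + 10c + d = 3596
Solving the system yields a = 4, b = -4, c = -1, d = 6.
So p(n) = 4n³ - 4n² - n + 6.
Then p(2) = 20.

20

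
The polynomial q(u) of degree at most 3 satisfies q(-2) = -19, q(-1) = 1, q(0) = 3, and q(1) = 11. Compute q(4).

Write q(u) = au^3 + bu^2 + cu + d. Substituting each data point gives a linear system:
  -8a + 4b - 2c + d = -19
  -a + b - c + d = 1
  d = 3
  a + b + c + d = 11
Solving the system yields a = 4, b = 3, c = 1, d = 3.
So q(u) = 4u^3 + 3u^2 + u + 3.
Then q(4) = 311.

311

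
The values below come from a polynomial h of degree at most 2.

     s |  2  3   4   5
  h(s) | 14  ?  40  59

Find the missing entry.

On equispaced nodes a degree-2 polynomial has vanishing third forward difference, so
  - h(2) + 3·h(3) - 3·h(4) + h(5) = 0.
Substituting the known values and solving for h(3):
  3·h(3) = 75
  h(3) = 25.

25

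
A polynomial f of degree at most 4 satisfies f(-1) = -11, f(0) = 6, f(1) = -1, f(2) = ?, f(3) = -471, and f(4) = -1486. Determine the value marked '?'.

On equispaced nodes a degree-4 polynomial has vanishing fifth forward difference, so
  - f(-1) + 5·f(0) - 10·f(1) + 10·f(2) - 5·f(3) + f(4) = 0.
Substituting the known values and solving for f(2):
  10·f(2) = -920
  f(2) = -92.

-92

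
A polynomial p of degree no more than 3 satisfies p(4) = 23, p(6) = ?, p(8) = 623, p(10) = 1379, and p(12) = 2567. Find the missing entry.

203

The 4 known points determine the degree-3 polynomial uniquely.
Write p(s) = as^3 + bs^2 + cs + d. Substituting each data point gives a linear system:
  64a + 16b + 4c + d = 23
  512a + 64b + 8c + d = 623
  1000a + 100b + 10c + d = 1379
  1728a + 144b + 12c + d = 2567
Solving the system yields a = 2, b = -6, c = -2, d = -1.
So p(s) = 2s³ - 6s² - 2s - 1.
Then p(6) = 203.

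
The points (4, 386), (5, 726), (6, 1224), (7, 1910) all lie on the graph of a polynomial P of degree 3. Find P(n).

Write P(n) = an^3 + bn^2 + cn + d. Substituting each data point gives a linear system:
  64a + 16b + 4c + d = 386
  125a + 25b + 5c + d = 726
  216a + 36b + 6c + d = 1224
  343a + 49b + 7c + d = 1910
Solving the system yields a = 5, b = 4, c = -1, d = 6.
So P(n) = 5n^3 + 4n^2 - n + 6.
Check: P(6) = 1224. ✓

P(n) = 5n^3 + 4n^2 - n + 6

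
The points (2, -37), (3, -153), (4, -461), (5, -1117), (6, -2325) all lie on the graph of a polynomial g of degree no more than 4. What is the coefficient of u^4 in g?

-2

Write g(u) = au^4 + bu^3 + cu^2 + du + e. Substituting each data point gives a linear system:
  16a + 8b + 4c + 2d + e = -37
  81a + 27b + 9c + 3d + e = -153
  256a + 64b + 16c + 4d + e = -461
  625a + 125b + 25c + 5d + e = -1117
  1296a + 216b + 36c + 6d + e = -2325
Solving the system yields a = -2, b = 2, c = -4, d = -4, e = 3.
So g(u) = -2u^4 + 2u^3 - 4u^2 - 4u + 3.
The leading coefficient is -2.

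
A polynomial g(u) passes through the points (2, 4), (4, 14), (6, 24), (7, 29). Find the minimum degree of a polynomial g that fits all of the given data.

Divided differences on the nodes 2, 4, 6, 7:
  order 0: 4  14  24  29
  order 1: 5  5  5
  order 2: 0  0
  order 3: 0
The order-1 divided differences are all 5 (nonzero) and every higher order vanishes, so the data lies on a polynomial of degree exactly 1.

1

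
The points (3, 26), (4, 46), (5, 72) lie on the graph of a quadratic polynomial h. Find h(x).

h(x) = 3x^2 - x + 2

Using the Lagrange interpolation formula with nodes 3, 4, 5:
  L_0(x) = (x - 4)(x - 5) / 2
  L_1(x) = (x - 3)(x - 5) / -1
  L_2(x) = (x - 3)(x - 4) / 2
Then h(x) = 26·L_0(x) + 46·L_1(x) + 72·L_2(x).
Expanding and collecting terms gives h(x) = 3x² - x + 2.
Check: h(4) = 46. ✓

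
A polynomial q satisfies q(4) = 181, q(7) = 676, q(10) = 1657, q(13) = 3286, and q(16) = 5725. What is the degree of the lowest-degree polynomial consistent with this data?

Forward differences of the values at s = 4, 7, 10, 13, 16:
  q  : 181  676  1657  3286  5725
  Δ  : 495  981  1629  2439
  Δ^2: 486  648  810
  Δ^3: 162  162
  Δ^4: 0
The third differences are constant (162) and nonzero, while all higher differences vanish, so the minimal degree is 3.

3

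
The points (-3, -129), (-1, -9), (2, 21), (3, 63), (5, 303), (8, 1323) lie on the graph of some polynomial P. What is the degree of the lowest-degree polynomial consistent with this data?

Divided differences on the nodes -3, -1, 2, 3, 5, 8:
  order 0: -129  -9  21  63  303  1323
  order 1: 60  10  42  120  340
  order 2: -10  8  26  44
  order 3: 3  3  3
  order 4: 0  0
  order 5: 0
The order-3 divided differences are all 3 (nonzero) and every higher order vanishes, so the data lies on a polynomial of degree exactly 3.

3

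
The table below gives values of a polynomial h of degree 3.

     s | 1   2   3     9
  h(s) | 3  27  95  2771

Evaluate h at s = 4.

Using the Lagrange interpolation formula with nodes 1, 2, 3, 9:
  L_0(s) = (s - 2)(s - 3)(s - 9) / -16
  L_1(s) = (s - 1)(s - 3)(s - 9) / 7
  L_2(s) = (s - 1)(s - 2)(s - 9) / -12
  L_3(s) = (s - 1)(s - 2)(s - 3) / 336
Then h(s) = 3·L_0(s) + 27·L_1(s) + 95·L_2(s) + 2771·L_3(s).
Expanding and collecting terms gives h(s) = 4s³ - 2s² + 2s - 1.
Evaluating at s = 4: h(4) = 231.

231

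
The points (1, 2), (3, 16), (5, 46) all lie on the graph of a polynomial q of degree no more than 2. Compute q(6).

Write q(x) = ax^2 + bx + c. Substituting each data point gives a linear system:
  a + b + c = 2
  9a + 3b + c = 16
  25a + 5b + c = 46
Solving the system yields a = 2, b = -1, c = 1.
So q(x) = 2x² - x + 1.
Then q(6) = 67.

67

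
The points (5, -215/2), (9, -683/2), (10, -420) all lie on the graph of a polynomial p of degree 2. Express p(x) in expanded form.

Using the Lagrange interpolation formula with nodes 5, 9, 10:
  L_0(x) = (x - 9)(x - 10) / 20
  L_1(x) = (x - 5)(x - 10) / -4
  L_2(x) = (x - 5)(x - 9) / 5
Then p(x) = -215/2·L_0(x) - 683/2·L_1(x) - 420·L_2(x).
Expanding and collecting terms gives p(x) = -4x^2 - (5/2)x + 5.
Check: p(10) = -420. ✓

p(x) = -4x^2 - (5/2)x + 5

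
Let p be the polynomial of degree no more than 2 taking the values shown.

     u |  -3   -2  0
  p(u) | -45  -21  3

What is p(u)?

Write p(u) = au^2 + bu + c. Substituting each data point gives a linear system:
  9a - 3b + c = -45
  4a - 2b + c = -21
  c = 3
Solving the system yields a = -4, b = 4, c = 3.
So p(u) = -4u^2 + 4u + 3.
Check: p(-2) = -21. ✓

p(u) = -4u^2 + 4u + 3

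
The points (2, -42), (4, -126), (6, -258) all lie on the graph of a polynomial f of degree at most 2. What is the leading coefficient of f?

Write f(t) = at^2 + bt + c. Substituting each data point gives a linear system:
  4a + 2b + c = -42
  16a + 4b + c = -126
  36a + 6b + c = -258
Solving the system yields a = -6, b = -6, c = -6.
So f(t) = -6t^2 - 6t - 6.
The leading coefficient is -6.

-6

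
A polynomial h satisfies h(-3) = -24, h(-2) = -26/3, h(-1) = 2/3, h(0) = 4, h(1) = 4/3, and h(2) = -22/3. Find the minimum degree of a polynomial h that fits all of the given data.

2

Forward differences of the values at u = -3, -2, -1, 0, 1, 2:
  h  : -24  -26/3  2/3  4  4/3  -22/3
  Δ  : 46/3  28/3  10/3  -8/3  -26/3
  Δ^2: -6  -6  -6  -6
  Δ^3: 0  0  0
  Δ^4: 0  0
  Δ^5: 0
The second differences are constant (-6) and nonzero, while all higher differences vanish, so the minimal degree is 2.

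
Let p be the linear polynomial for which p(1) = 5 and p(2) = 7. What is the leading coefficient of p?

2

Write p(t) = at + b. Substituting each data point gives a linear system:
  a + b = 5
  2a + b = 7
Solving the system yields a = 2, b = 3.
So p(t) = 2t + 3.
The leading coefficient is 2.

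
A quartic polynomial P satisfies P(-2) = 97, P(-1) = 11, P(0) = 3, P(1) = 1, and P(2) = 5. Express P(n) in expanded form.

Write P(n) = an^4 + bn^3 + cn^2 + dn + e. Substituting each data point gives a linear system:
  16a - 8b + 4c - 2d + e = 97
  a - b + c - d + e = 11
  e = 3
  a + b + c + d + e = 1
  16a + 8b + 4c + 2d + e = 5
Solving the system yields a = 3, b = -6, c = 0, d = 1, e = 3.
So P(n) = 3n^4 - 6n^3 + n + 3.
Check: P(0) = 3. ✓

P(n) = 3n^4 - 6n^3 + n + 3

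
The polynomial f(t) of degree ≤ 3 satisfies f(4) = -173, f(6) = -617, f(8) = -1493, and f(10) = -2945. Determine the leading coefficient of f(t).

Write f(t) = at^3 + bt^2 + ct + d. Substituting each data point gives a linear system:
  64a + 16b + 4c + d = -173
  216a + 36b + 6c + d = -617
  512a + 64b + 8c + d = -1493
  1000a + 100b + 10c + d = -2945
Solving the system yields a = -3, b = 0, c = 6, d = -5.
So f(t) = -3t^3 + 6t - 5.
The leading coefficient is -3.

-3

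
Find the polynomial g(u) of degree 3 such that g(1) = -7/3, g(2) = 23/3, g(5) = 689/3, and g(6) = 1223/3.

g(u) = 2u^3 - 4u - 1/3

Write g(u) = au^3 + bu^2 + cu + d. Substituting each data point gives a linear system:
  a + b + c + d = -7/3
  8a + 4b + 2c + d = 23/3
  125a + 25b + 5c + d = 689/3
  216a + 36b + 6c + d = 1223/3
Solving the system yields a = 2, b = 0, c = -4, d = -1/3.
So g(u) = 2u^3 - 4u - 1/3.
Check: g(2) = 23/3. ✓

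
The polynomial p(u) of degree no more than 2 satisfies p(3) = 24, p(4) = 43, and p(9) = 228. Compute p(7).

136

Write p(u) = au^2 + bu + c. Substituting each data point gives a linear system:
  9a + 3b + c = 24
  16a + 4b + c = 43
  81a + 9b + c = 228
Solving the system yields a = 3, b = -2, c = 3.
So p(u) = 3u^2 - 2u + 3.
Then p(7) = 136.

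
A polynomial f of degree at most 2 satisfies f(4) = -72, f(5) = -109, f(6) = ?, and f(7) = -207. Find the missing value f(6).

-154

The 3 known points determine the degree-2 polynomial uniquely.
Write f(u) = au^2 + bu + c. Substituting each data point gives a linear system:
  16a + 4b + c = -72
  25a + 5b + c = -109
  49a + 7b + c = -207
Solving the system yields a = -4, b = -1, c = -4.
So f(u) = -4u² - u - 4.
Then f(6) = -154.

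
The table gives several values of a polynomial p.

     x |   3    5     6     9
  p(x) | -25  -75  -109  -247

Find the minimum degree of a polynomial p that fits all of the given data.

Divided differences on the nodes 3, 5, 6, 9:
  order 0: -25  -75  -109  -247
  order 1: -25  -34  -46
  order 2: -3  -3
  order 3: 0
The order-2 divided differences are all -3 (nonzero) and every higher order vanishes, so the data lies on a polynomial of degree exactly 2.

2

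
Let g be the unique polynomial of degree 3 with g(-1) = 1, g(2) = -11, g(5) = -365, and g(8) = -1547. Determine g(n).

g(n) = -3n^3 - n^2 + 6n + 5

Write g(n) = an^3 + bn^2 + cn + d. Substituting each data point gives a linear system:
  -a + b - c + d = 1
  8a + 4b + 2c + d = -11
  125a + 25b + 5c + d = -365
  512a + 64b + 8c + d = -1547
Solving the system yields a = -3, b = -1, c = 6, d = 5.
So g(n) = -3n³ - n² + 6n + 5.
Check: g(-1) = 1. ✓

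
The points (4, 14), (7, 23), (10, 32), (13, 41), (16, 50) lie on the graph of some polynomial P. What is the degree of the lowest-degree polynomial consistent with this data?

Forward differences of the values at x = 4, 7, 10, 13, 16:
  P  : 14  23  32  41  50
  Δ  : 9  9  9  9
  Δ^2: 0  0  0
  Δ^3: 0  0
  Δ^4: 0
The first differences are constant (9) and nonzero, while all higher differences vanish, so the minimal degree is 1.

1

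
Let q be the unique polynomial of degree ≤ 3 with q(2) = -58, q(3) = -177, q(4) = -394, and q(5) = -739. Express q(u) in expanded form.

Using the Lagrange interpolation formula with nodes 2, 3, 4, 5:
  L_0(u) = (u - 3)(u - 4)(u - 5) / -6
  L_1(u) = (u - 2)(u - 4)(u - 5) / 2
  L_2(u) = (u - 2)(u - 3)(u - 5) / -2
  L_3(u) = (u - 2)(u - 3)(u - 4) / 6
Then q(u) = -58·L_0(u) - 177·L_1(u) - 394·L_2(u) - 739·L_3(u).
Expanding and collecting terms gives q(u) = -5u^3 - 4u^2 - 4u + 6.
Check: q(3) = -177. ✓

q(u) = -5u^3 - 4u^2 - 4u + 6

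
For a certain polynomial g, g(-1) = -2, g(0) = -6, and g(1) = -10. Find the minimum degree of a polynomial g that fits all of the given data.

Forward differences of the values at n = -1, 0, 1:
  g  : -2  -6  -10
  Δ  : -4  -4
  Δ^2: 0
The first differences are constant (-4) and nonzero, while all higher differences vanish, so the minimal degree is 1.

1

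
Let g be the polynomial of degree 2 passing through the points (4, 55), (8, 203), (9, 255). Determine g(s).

g(s) = 3s^2 + s + 3

Using the Lagrange interpolation formula with nodes 4, 8, 9:
  L_0(s) = (s - 8)(s - 9) / 20
  L_1(s) = (s - 4)(s - 9) / -4
  L_2(s) = (s - 4)(s - 8) / 5
Then g(s) = 55·L_0(s) + 203·L_1(s) + 255·L_2(s).
Expanding and collecting terms gives g(s) = 3s² + s + 3.
Check: g(4) = 55. ✓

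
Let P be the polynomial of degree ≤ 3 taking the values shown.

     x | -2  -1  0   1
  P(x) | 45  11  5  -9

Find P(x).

P(x) = -6x^3 - 4x^2 - 4x + 5

Using the Lagrange interpolation formula with nodes -2, -1, 0, 1:
  L_0(x) = (x + 1)x(x - 1) / -6
  L_1(x) = (x + 2)x(x - 1) / 2
  L_2(x) = (x + 2)(x + 1)(x - 1) / -2
  L_3(x) = (x + 2)(x + 1)x / 6
Then P(x) = 45·L_0(x) + 11·L_1(x) + 5·L_2(x) - 9·L_3(x).
Expanding and collecting terms gives P(x) = -6x³ - 4x² - 4x + 5.
Check: P(1) = -9. ✓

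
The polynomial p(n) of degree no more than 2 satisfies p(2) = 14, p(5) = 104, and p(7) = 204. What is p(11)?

500

Write p(n) = an^2 + bn + c. Substituting each data point gives a linear system:
  4a + 2b + c = 14
  25a + 5b + c = 104
  49a + 7b + c = 204
Solving the system yields a = 4, b = 2, c = -6.
So p(n) = 4n^2 + 2n - 6.
Then p(11) = 500.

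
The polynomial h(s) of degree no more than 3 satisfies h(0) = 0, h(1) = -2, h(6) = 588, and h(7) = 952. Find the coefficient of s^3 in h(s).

3

Write h(s) = as^3 + bs^2 + cs + d. Substituting each data point gives a linear system:
  d = 0
  a + b + c + d = -2
  216a + 36b + 6c + d = 588
  343a + 49b + 7c + d = 952
Solving the system yields a = 3, b = -1, c = -4, d = 0.
So h(s) = 3s³ - s² - 4s.
The leading coefficient is 3.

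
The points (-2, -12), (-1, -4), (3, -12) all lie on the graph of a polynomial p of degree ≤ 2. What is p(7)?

Using the Lagrange interpolation formula with nodes -2, -1, 3:
  L_0(s) = (s + 1)(s - 3) / 5
  L_1(s) = (s + 2)(s - 3) / -4
  L_2(s) = (s + 2)(s + 1) / 20
Then p(s) = -12·L_0(s) - 4·L_1(s) - 12·L_2(s).
Expanding and collecting terms gives p(s) = -2s² + 2s.
Evaluating at s = 7: p(7) = -84.

-84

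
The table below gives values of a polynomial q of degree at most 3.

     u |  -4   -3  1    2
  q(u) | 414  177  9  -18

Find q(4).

-306

Using the Lagrange interpolation formula with nodes -4, -3, 1, 2:
  L_0(u) = (u + 3)(u - 1)(u - 2) / -30
  L_1(u) = (u + 4)(u - 1)(u - 2) / 20
  L_2(u) = (u + 4)(u + 3)(u - 2) / -20
  L_3(u) = (u + 4)(u + 3)(u - 1) / 30
Then q(u) = 414·L_0(u) + 177·L_1(u) + 9·L_2(u) - 18·L_3(u).
Expanding and collecting terms gives q(u) = -6u³ + 3u² + 6u + 6.
Evaluating at u = 4: q(4) = -306.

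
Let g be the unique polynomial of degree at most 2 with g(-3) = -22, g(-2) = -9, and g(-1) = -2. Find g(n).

g(n) = -3n^2 - 2n - 1

Write g(n) = an^2 + bn + c. Substituting each data point gives a linear system:
  9a - 3b + c = -22
  4a - 2b + c = -9
  a - b + c = -2
Solving the system yields a = -3, b = -2, c = -1.
So g(n) = -3n^2 - 2n - 1.
Check: g(-1) = -2. ✓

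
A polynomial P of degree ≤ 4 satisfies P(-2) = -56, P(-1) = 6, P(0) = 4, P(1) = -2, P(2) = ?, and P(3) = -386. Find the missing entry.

-72

On equispaced nodes a degree-4 polynomial has vanishing fifth forward difference, so
  - P(-2) + 5·P(-1) - 10·P(0) + 10·P(1) - 5·P(2) + P(3) = 0.
Substituting the known values and solving for P(2):
  -5·P(2) = 360
  P(2) = -72.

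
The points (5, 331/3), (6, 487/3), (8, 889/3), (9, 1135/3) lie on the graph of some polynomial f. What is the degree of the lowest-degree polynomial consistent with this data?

2

Divided differences on the nodes 5, 6, 8, 9:
  order 0: 331/3  487/3  889/3  1135/3
  order 1: 52  67  82
  order 2: 5  5
  order 3: 0
The order-2 divided differences are all 5 (nonzero) and every higher order vanishes, so the data lies on a polynomial of degree exactly 2.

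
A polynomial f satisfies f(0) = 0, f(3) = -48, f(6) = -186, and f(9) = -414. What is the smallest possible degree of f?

2

Forward differences of the values at s = 0, 3, 6, 9:
  f  : 0  -48  -186  -414
  Δ  : -48  -138  -228
  Δ^2: -90  -90
  Δ^3: 0
The second differences are constant (-90) and nonzero, while all higher differences vanish, so the minimal degree is 2.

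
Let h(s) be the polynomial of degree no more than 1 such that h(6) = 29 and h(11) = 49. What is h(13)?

Write h(s) = as + b. Substituting each data point gives a linear system:
  6a + b = 29
  11a + b = 49
Solving the system yields a = 4, b = 5.
So h(s) = 4s + 5.
Then h(13) = 57.

57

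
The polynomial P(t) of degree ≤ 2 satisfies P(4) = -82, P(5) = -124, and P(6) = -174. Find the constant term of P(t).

Write P(t) = at^2 + bt + c. Substituting each data point gives a linear system:
  16a + 4b + c = -82
  25a + 5b + c = -124
  36a + 6b + c = -174
Solving the system yields a = -4, b = -6, c = 6.
So P(t) = -4t^2 - 6t + 6.
The constant term is 6.

6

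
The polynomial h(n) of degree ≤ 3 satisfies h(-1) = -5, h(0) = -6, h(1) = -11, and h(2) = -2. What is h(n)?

Using the Lagrange interpolation formula with nodes -1, 0, 1, 2:
  L_0(n) = n(n - 1)(n - 2) / -6
  L_1(n) = (n + 1)(n - 1)(n - 2) / 2
  L_2(n) = (n + 1)n(n - 2) / -2
  L_3(n) = (n + 1)n(n - 1) / 6
Then h(n) = -5·L_0(n) - 6·L_1(n) - 11·L_2(n) - 2·L_3(n).
Expanding and collecting terms gives h(n) = 3n^3 - 2n^2 - 6n - 6.
Check: h(0) = -6. ✓

h(n) = 3n^3 - 2n^2 - 6n - 6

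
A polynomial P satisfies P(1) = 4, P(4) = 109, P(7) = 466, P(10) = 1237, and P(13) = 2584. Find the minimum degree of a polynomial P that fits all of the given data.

3

Forward differences of the values at u = 1, 4, 7, 10, 13:
  P  : 4  109  466  1237  2584
  Δ  : 105  357  771  1347
  Δ^2: 252  414  576
  Δ^3: 162  162
  Δ^4: 0
The third differences are constant (162) and nonzero, while all higher differences vanish, so the minimal degree is 3.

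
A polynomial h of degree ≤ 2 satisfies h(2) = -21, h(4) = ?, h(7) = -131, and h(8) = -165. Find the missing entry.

-53

The 3 known points determine the degree-2 polynomial uniquely.
Write h(s) = as^2 + bs + c. Substituting each data point gives a linear system:
  4a + 2b + c = -21
  49a + 7b + c = -131
  64a + 8b + c = -165
Solving the system yields a = -2, b = -4, c = -5.
So h(s) = -2s² - 4s - 5.
Then h(4) = -53.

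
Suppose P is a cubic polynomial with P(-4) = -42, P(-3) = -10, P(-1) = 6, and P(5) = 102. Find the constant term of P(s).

2

Write P(s) = as^3 + bs^2 + cs + d. Substituting each data point gives a linear system:
  -64a + 16b - 4c + d = -42
  -27a + 9b - 3c + d = -10
  -a + b - c + d = 6
  125a + 25b + 5c + d = 102
Solving the system yields a = 1, b = 0, c = -5, d = 2.
So P(s) = s^3 - 5s + 2.
The constant term is 2.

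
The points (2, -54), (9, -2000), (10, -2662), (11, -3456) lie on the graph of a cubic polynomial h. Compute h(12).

-4394

Write h(n) = an^3 + bn^2 + cn + d. Substituting each data point gives a linear system:
  8a + 4b + 2c + d = -54
  729a + 81b + 9c + d = -2000
  1000a + 100b + 10c + d = -2662
  1331a + 121b + 11c + d = -3456
Solving the system yields a = -2, b = -6, c = -6, d = -2.
So h(n) = -2n³ - 6n² - 6n - 2.
Then h(12) = -4394.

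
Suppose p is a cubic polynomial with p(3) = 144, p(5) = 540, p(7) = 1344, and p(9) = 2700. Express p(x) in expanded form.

Write p(x) = ax^3 + bx^2 + cx + d. Substituting each data point gives a linear system:
  27a + 9b + 3c + d = 144
  125a + 25b + 5c + d = 540
  343a + 49b + 7c + d = 1344
  729a + 81b + 9c + d = 2700
Solving the system yields a = 3, b = 6, c = 3, d = 0.
So p(x) = 3x^3 + 6x^2 + 3x.
Check: p(3) = 144. ✓

p(x) = 3x^3 + 6x^2 + 3x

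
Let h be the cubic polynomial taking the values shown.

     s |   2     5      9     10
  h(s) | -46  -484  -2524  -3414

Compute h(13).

-7284

Using the Lagrange interpolation formula with nodes 2, 5, 9, 10:
  L_0(s) = (s - 5)(s - 9)(s - 10) / -168
  L_1(s) = (s - 2)(s - 9)(s - 10) / 60
  L_2(s) = (s - 2)(s - 5)(s - 10) / -28
  L_3(s) = (s - 2)(s - 5)(s - 9) / 40
Then h(s) = -46·L_0(s) - 484·L_1(s) - 2524·L_2(s) - 3414·L_3(s).
Expanding and collecting terms gives h(s) = -3s³ - 4s² - s - 4.
Evaluating at s = 13: h(13) = -7284.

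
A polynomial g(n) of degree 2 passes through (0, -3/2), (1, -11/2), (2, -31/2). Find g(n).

Write g(n) = an^2 + bn + c. Substituting each data point gives a linear system:
  c = -3/2
  a + b + c = -11/2
  4a + 2b + c = -31/2
Solving the system yields a = -3, b = -1, c = -3/2.
So g(n) = -3n^2 - n - 3/2.
Check: g(1) = -11/2. ✓

g(n) = -3n^2 - n - 3/2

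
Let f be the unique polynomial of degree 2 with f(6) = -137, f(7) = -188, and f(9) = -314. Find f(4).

-59

Write f(t) = at^2 + bt + c. Substituting each data point gives a linear system:
  36a + 6b + c = -137
  49a + 7b + c = -188
  81a + 9b + c = -314
Solving the system yields a = -4, b = 1, c = 1.
So f(t) = -4t² + t + 1.
Then f(4) = -59.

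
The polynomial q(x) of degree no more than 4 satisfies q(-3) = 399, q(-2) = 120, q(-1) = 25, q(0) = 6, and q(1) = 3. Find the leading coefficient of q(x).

Write q(x) = ax^4 + bx^3 + cx^2 + dx + e. Substituting each data point gives a linear system:
  81a - 27b + 9c - 3d + e = 399
  16a - 8b + 4c - 2d + e = 120
  a - b + c - d + e = 25
  e = 6
  a + b + c + d + e = 3
Solving the system yields a = 2, b = -6, c = 6, d = -5, e = 6.
So q(x) = 2x^4 - 6x^3 + 6x^2 - 5x + 6.
The leading coefficient is 2.

2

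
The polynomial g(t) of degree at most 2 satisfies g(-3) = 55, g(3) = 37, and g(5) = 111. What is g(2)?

15

Using the Lagrange interpolation formula with nodes -3, 3, 5:
  L_0(t) = (t - 3)(t - 5) / 48
  L_1(t) = (t + 3)(t - 5) / -12
  L_2(t) = (t + 3)(t - 3) / 16
Then g(t) = 55·L_0(t) + 37·L_1(t) + 111·L_2(t).
Expanding and collecting terms gives g(t) = 5t² - 3t + 1.
Evaluating at t = 2: g(2) = 15.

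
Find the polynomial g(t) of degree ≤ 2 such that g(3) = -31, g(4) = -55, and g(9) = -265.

Write g(t) = at^2 + bt + c. Substituting each data point gives a linear system:
  9a + 3b + c = -31
  16a + 4b + c = -55
  81a + 9b + c = -265
Solving the system yields a = -3, b = -3, c = 5.
So g(t) = -3t^2 - 3t + 5.
Check: g(4) = -55. ✓

g(t) = -3t^2 - 3t + 5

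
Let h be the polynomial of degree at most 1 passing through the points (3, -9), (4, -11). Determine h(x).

h(x) = -2x - 3

Write h(x) = ax + b. Substituting each data point gives a linear system:
  3a + b = -9
  4a + b = -11
Solving the system yields a = -2, b = -3.
So h(x) = -2x - 3.
Check: h(3) = -9. ✓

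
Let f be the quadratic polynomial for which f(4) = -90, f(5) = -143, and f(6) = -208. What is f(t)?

Using the Lagrange interpolation formula with nodes 4, 5, 6:
  L_0(t) = (t - 5)(t - 6) / 2
  L_1(t) = (t - 4)(t - 6) / -1
  L_2(t) = (t - 4)(t - 5) / 2
Then f(t) = -90·L_0(t) - 143·L_1(t) - 208·L_2(t).
Expanding and collecting terms gives f(t) = -6t^2 + t + 2.
Check: f(4) = -90. ✓

f(t) = -6t^2 + t + 2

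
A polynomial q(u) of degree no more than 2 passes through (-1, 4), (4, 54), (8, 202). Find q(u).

Write q(u) = au^2 + bu + c. Substituting each data point gives a linear system:
  a - b + c = 4
  16a + 4b + c = 54
  64a + 8b + c = 202
Solving the system yields a = 3, b = 1, c = 2.
So q(u) = 3u^2 + u + 2.
Check: q(4) = 54. ✓

q(u) = 3u^2 + u + 2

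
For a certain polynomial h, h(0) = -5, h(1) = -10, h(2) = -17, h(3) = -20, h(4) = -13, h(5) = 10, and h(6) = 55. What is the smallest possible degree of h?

3

Forward differences of the values at t = 0, 1, 2, 3, 4, 5, 6:
  h  : -5  -10  -17  -20  -13  10  55
  Δ  : -5  -7  -3  7  23  45
  Δ^2: -2  4  10  16  22
  Δ^3: 6  6  6  6
  Δ^4: 0  0  0
  Δ^5: 0  0
  Δ^6: 0
The third differences are constant (6) and nonzero, while all higher differences vanish, so the minimal degree is 3.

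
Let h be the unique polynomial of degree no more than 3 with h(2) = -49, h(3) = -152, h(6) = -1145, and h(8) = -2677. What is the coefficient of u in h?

2

Write h(u) = au^3 + bu^2 + cu + d. Substituting each data point gives a linear system:
  8a + 4b + 2c + d = -49
  27a + 9b + 3c + d = -152
  216a + 36b + 6c + d = -1145
  512a + 64b + 8c + d = -2677
Solving the system yields a = -5, b = -2, c = 2, d = -5.
So h(u) = -5u^3 - 2u^2 + 2u - 5.
The coefficient of u is 2.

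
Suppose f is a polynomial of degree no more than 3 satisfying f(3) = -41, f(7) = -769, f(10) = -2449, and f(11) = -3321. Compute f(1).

-1

Write f(u) = au^3 + bu^2 + cu + d. Substituting each data point gives a linear system:
  27a + 9b + 3c + d = -41
  343a + 49b + 7c + d = -769
  1000a + 100b + 10c + d = -2449
  1331a + 121b + 11c + d = -3321
Solving the system yields a = -3, b = 6, c = -5, d = 1.
So f(u) = -3u³ + 6u² - 5u + 1.
Then f(1) = -1.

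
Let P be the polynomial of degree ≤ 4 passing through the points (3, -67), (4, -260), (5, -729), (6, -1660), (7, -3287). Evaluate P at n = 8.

-5892

Write P(n) = an^4 + bn^3 + cn^2 + dn + e. Substituting each data point gives a linear system:
  81a + 27b + 9c + 3d + e = -67
  256a + 64b + 16c + 4d + e = -260
  625a + 125b + 25c + 5d + e = -729
  1296a + 216b + 36c + 6d + e = -1660
  2401a + 343b + 49c + 7d + e = -3287
Solving the system yields a = -2, b = 5, c = -4, d = 0, e = -4.
So P(n) = -2n^4 + 5n^3 - 4n^2 - 4.
Then P(8) = -5892.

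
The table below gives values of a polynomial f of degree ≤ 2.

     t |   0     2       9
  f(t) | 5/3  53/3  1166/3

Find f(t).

Write f(t) = at^2 + bt + c. Substituting each data point gives a linear system:
  c = 5/3
  4a + 2b + c = 53/3
  81a + 9b + c = 1166/3
Solving the system yields a = 5, b = -2, c = 5/3.
So f(t) = 5t² - 2t + 5/3.
Check: f(2) = 53/3. ✓

f(t) = 5t^2 - 2t + 5/3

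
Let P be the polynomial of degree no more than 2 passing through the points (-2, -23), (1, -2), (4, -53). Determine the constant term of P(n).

-1

Write P(n) = an^2 + bn + c. Substituting each data point gives a linear system:
  4a - 2b + c = -23
  a + b + c = -2
  16a + 4b + c = -53
Solving the system yields a = -4, b = 3, c = -1.
So P(n) = -4n^2 + 3n - 1.
The constant term is -1.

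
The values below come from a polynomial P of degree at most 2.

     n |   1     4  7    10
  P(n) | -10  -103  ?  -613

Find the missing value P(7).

The 3 known points determine the degree-2 polynomial uniquely.
Write P(n) = an^2 + bn + c. Substituting each data point gives a linear system:
  a + b + c = -10
  16a + 4b + c = -103
  100a + 10b + c = -613
Solving the system yields a = -6, b = -1, c = -3.
So P(n) = -6n^2 - n - 3.
Then P(7) = -304.

-304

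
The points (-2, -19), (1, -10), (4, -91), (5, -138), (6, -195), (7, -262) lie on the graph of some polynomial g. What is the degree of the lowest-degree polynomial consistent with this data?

Divided differences on the nodes -2, 1, 4, 5, 6, 7:
  order 0: -19  -10  -91  -138  -195  -262
  order 1: 3  -27  -47  -57  -67
  order 2: -5  -5  -5  -5
  order 3: 0  0  0
  order 4: 0  0
  order 5: 0
The order-2 divided differences are all -5 (nonzero) and every higher order vanishes, so the data lies on a polynomial of degree exactly 2.

2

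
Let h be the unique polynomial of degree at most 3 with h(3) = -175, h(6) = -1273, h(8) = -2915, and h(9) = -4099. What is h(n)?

Write h(n) = an^3 + bn^2 + cn + d. Substituting each data point gives a linear system:
  27a + 9b + 3c + d = -175
  216a + 36b + 6c + d = -1273
  512a + 64b + 8c + d = -2915
  729a + 81b + 9c + d = -4099
Solving the system yields a = -5, b = -6, c = 3, d = 5.
So h(n) = -5n³ - 6n² + 3n + 5.
Check: h(3) = -175. ✓

h(n) = -5n^3 - 6n^2 + 3n + 5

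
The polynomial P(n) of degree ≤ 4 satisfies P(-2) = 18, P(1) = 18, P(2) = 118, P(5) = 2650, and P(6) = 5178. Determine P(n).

P(n) = 3n^4 + 5n^3 + 5n^2 + 5n

Using the Lagrange interpolation formula with nodes -2, 1, 2, 5, 6:
  L_0(n) = (n - 1)(n - 2)(n - 5)(n - 6) / 672
  L_1(n) = (n + 2)(n - 2)(n - 5)(n - 6) / -60
  L_2(n) = (n + 2)(n - 1)(n - 5)(n - 6) / 48
  L_3(n) = (n + 2)(n - 1)(n - 2)(n - 6) / -84
  L_4(n) = (n + 2)(n - 1)(n - 2)(n - 5) / 160
Then P(n) = 18·L_0(n) + 18·L_1(n) + 118·L_2(n) + 2650·L_3(n) + 5178·L_4(n).
Expanding and collecting terms gives P(n) = 3n⁴ + 5n³ + 5n² + 5n.
Check: P(5) = 2650. ✓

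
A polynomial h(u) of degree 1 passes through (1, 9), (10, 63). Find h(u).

h(u) = 6u + 3

Write h(u) = au + b. Substituting each data point gives a linear system:
  a + b = 9
  10a + b = 63
Solving the system yields a = 6, b = 3.
So h(u) = 6u + 3.
Check: h(10) = 63. ✓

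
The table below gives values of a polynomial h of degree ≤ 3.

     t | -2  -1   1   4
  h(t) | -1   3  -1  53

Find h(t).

Write h(t) = at^3 + bt^2 + ct + d. Substituting each data point gives a linear system:
  -8a + 4b - 2c + d = -1
  -a + b - c + d = 3
  a + b + c + d = -1
  64a + 16b + 4c + d = 53
Solving the system yields a = 1, b = 0, c = -3, d = 1.
So h(t) = t³ - 3t + 1.
Check: h(1) = -1. ✓

h(t) = t^3 - 3t + 1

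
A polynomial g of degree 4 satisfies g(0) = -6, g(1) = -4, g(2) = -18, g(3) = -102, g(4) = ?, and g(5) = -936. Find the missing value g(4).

-358

On equispaced nodes a degree-4 polynomial has vanishing fifth forward difference, so
  - g(0) + 5·g(1) - 10·g(2) + 10·g(3) - 5·g(4) + g(5) = 0.
Substituting the known values and solving for g(4):
  -5·g(4) = 1790
  g(4) = -358.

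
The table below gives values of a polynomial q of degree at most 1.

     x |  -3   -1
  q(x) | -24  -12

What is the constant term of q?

Write q(x) = ax + b. Substituting each data point gives a linear system:
  -3a + b = -24
  -a + b = -12
Solving the system yields a = 6, b = -6.
So q(x) = 6x - 6.
The constant term is -6.

-6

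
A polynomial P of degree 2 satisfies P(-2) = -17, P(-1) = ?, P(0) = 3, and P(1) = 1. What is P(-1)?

-3

The 3 known points determine the degree-2 polynomial uniquely.
Write P(s) = as^2 + bs + c. Substituting each data point gives a linear system:
  4a - 2b + c = -17
  c = 3
  a + b + c = 1
Solving the system yields a = -4, b = 2, c = 3.
So P(s) = -4s² + 2s + 3.
Then P(-1) = -3.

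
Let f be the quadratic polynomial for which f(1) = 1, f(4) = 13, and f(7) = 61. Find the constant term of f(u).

Write f(u) = au^2 + bu + c. Substituting each data point gives a linear system:
  a + b + c = 1
  16a + 4b + c = 13
  49a + 7b + c = 61
Solving the system yields a = 2, b = -6, c = 5.
So f(u) = 2u² - 6u + 5.
The constant term is 5.

5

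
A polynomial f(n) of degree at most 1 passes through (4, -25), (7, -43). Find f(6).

Write f(n) = an + b. Substituting each data point gives a linear system:
  4a + b = -25
  7a + b = -43
Solving the system yields a = -6, b = -1.
So f(n) = -6n - 1.
Then f(6) = -37.

-37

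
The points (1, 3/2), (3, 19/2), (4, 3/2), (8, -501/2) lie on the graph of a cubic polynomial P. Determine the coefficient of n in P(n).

Write P(n) = an^3 + bn^2 + cn + d. Substituting each data point gives a linear system:
  a + b + c + d = 3/2
  27a + 9b + 3c + d = 19/2
  64a + 16b + 4c + d = 3/2
  512a + 64b + 8c + d = -501/2
Solving the system yields a = -1, b = 4, c = 1, d = -5/2.
So P(n) = -n³ + 4n² + n - 5/2.
The coefficient of n is 1.

1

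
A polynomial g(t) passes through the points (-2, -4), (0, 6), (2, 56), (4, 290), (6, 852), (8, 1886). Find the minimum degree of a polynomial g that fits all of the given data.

3

Forward differences of the values at t = -2, 0, 2, 4, 6, 8:
  g  : -4  6  56  290  852  1886
  Δ  : 10  50  234  562  1034
  Δ^2: 40  184  328  472
  Δ^3: 144  144  144
  Δ^4: 0  0
  Δ^5: 0
The third differences are constant (144) and nonzero, while all higher differences vanish, so the minimal degree is 3.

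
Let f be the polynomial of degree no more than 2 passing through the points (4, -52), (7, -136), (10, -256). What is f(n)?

Using the Lagrange interpolation formula with nodes 4, 7, 10:
  L_0(n) = (n - 7)(n - 10) / 18
  L_1(n) = (n - 4)(n - 10) / -9
  L_2(n) = (n - 4)(n - 7) / 18
Then f(n) = -52·L_0(n) - 136·L_1(n) - 256·L_2(n).
Expanding and collecting terms gives f(n) = -2n^2 - 6n + 4.
Check: f(7) = -136. ✓

f(n) = -2n^2 - 6n + 4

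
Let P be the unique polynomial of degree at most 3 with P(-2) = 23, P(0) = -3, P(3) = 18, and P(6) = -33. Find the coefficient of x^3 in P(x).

-1

Write P(x) = ax^3 + bx^2 + cx + d. Substituting each data point gives a linear system:
  -8a + 4b - 2c + d = 23
  d = -3
  27a + 9b + 3c + d = 18
  216a + 36b + 6c + d = -33
Solving the system yields a = -1, b = 5, c = 1, d = -3.
So P(x) = -x^3 + 5x^2 + x - 3.
The leading coefficient is -1.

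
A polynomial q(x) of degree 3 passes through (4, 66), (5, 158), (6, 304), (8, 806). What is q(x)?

Using the Lagrange interpolation formula with nodes 4, 5, 6, 8:
  L_0(x) = (x - 5)(x - 6)(x - 8) / -8
  L_1(x) = (x - 4)(x - 6)(x - 8) / 3
  L_2(x) = (x - 4)(x - 5)(x - 8) / -4
  L_3(x) = (x - 4)(x - 5)(x - 6) / 24
Then q(x) = 66·L_0(x) + 158·L_1(x) + 304·L_2(x) + 806·L_3(x).
Expanding and collecting terms gives q(x) = 2x^3 - 3x^2 - 3x - 2.
Check: q(5) = 158. ✓

q(x) = 2x^3 - 3x^2 - 3x - 2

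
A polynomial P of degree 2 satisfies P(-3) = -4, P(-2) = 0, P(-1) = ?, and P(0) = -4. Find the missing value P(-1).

The 3 known points determine the degree-2 polynomial uniquely.
Write P(x) = ax^2 + bx + c. Substituting each data point gives a linear system:
  9a - 3b + c = -4
  4a - 2b + c = 0
  c = -4
Solving the system yields a = -2, b = -6, c = -4.
So P(x) = -2x^2 - 6x - 4.
Then P(-1) = 0.

0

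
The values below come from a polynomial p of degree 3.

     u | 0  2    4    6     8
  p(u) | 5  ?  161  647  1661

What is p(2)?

11

On equispaced nodes a degree-3 polynomial has vanishing fourth forward difference, so
  p(0) - 4·p(2) + 6·p(4) - 4·p(6) + p(8) = 0.
Substituting the known values and solving for p(2):
  -4·p(2) = -44
  p(2) = 11.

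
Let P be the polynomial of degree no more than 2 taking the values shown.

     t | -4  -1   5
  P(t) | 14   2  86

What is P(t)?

P(t) = 2t^2 + 6t + 6

Using the Lagrange interpolation formula with nodes -4, -1, 5:
  L_0(t) = (t + 1)(t - 5) / 27
  L_1(t) = (t + 4)(t - 5) / -18
  L_2(t) = (t + 4)(t + 1) / 54
Then P(t) = 14·L_0(t) + 2·L_1(t) + 86·L_2(t).
Expanding and collecting terms gives P(t) = 2t² + 6t + 6.
Check: P(5) = 86. ✓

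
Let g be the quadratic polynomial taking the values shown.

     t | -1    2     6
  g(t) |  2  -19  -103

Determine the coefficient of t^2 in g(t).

-2

Write g(t) = at^2 + bt + c. Substituting each data point gives a linear system:
  a - b + c = 2
  4a + 2b + c = -19
  36a + 6b + c = -103
Solving the system yields a = -2, b = -5, c = -1.
So g(t) = -2t² - 5t - 1.
The leading coefficient is -2.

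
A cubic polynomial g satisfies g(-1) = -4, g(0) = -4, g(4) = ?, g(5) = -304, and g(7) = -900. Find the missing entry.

The 4 known points determine the degree-3 polynomial uniquely.
Write g(x) = ax^3 + bx^2 + cx + d. Substituting each data point gives a linear system:
  -a + b - c + d = -4
  d = -4
  125a + 25b + 5c + d = -304
  343a + 49b + 7c + d = -900
Solving the system yields a = -3, b = 2, c = 5, d = -4.
So g(x) = -3x^3 + 2x^2 + 5x - 4.
Then g(4) = -144.

-144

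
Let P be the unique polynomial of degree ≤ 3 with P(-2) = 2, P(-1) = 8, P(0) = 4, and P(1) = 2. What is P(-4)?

Using the Lagrange interpolation formula with nodes -2, -1, 0, 1:
  L_0(n) = (n + 1)n(n - 1) / -6
  L_1(n) = (n + 2)n(n - 1) / 2
  L_2(n) = (n + 2)(n + 1)(n - 1) / -2
  L_3(n) = (n + 2)(n + 1)n / 6
Then P(n) = 2·L_0(n) + 8·L_1(n) + 4·L_2(n) + 2·L_3(n).
Expanding and collecting terms gives P(n) = 2n^3 + n^2 - 5n + 4.
Evaluating at n = -4: P(-4) = -88.

-88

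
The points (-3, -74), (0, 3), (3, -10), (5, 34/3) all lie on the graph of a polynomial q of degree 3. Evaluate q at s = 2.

-17/3

Using the Lagrange interpolation formula with nodes -3, 0, 3, 5:
  L_0(s) = s(s - 3)(s - 5) / -144
  L_1(s) = (s + 3)(s - 3)(s - 5) / 45
  L_2(s) = (s + 3)s(s - 5) / -36
  L_3(s) = (s + 3)s(s - 3) / 80
Then q(s) = -74·L_0(s) + 3·L_1(s) - 10·L_2(s) + 34/3·L_3(s).
Expanding and collecting terms gives q(s) = s^3 - 5s^2 + (5/3)s + 3.
Evaluating at s = 2: q(2) = -17/3.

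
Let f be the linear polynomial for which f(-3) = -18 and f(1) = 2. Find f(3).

12

Using the Lagrange interpolation formula with nodes -3, 1:
  L_0(n) = (n - 1) / -4
  L_1(n) = (n + 3) / 4
Then f(n) = -18·L_0(n) + 2·L_1(n).
Expanding and collecting terms gives f(n) = 5n - 3.
Evaluating at n = 3: f(3) = 12.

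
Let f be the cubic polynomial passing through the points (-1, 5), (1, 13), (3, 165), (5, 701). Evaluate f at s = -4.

-262

Forward differences of the values at s = -1, 1, 3, 5:
  f  : 5  13  165  701
  Δ  : 8  152  536
  Δ^2: 144  384
  Δ^3: 240
The third differences are constant, confirming degree 3.
Interpolating (Newton forward form) and evaluating at s = -4 gives f(-4) = -262.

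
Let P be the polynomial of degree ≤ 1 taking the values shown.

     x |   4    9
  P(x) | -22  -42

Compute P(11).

Write P(x) = ax + b. Substituting each data point gives a linear system:
  4a + b = -22
  9a + b = -42
Solving the system yields a = -4, b = -6.
So P(x) = -4x - 6.
Then P(11) = -50.

-50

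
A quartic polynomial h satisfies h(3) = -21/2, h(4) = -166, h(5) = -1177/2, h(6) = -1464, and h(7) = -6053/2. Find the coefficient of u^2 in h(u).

1/2

Write h(u) = au^4 + bu^3 + cu^2 + du + e. Substituting each data point gives a linear system:
  81a + 27b + 9c + 3d + e = -21/2
  256a + 64b + 16c + 4d + e = -166
  625a + 125b + 25c + 5d + e = -1177/2
  1296a + 216b + 36c + 6d + e = -1464
  2401a + 343b + 49c + 7d + e = -6053/2
Solving the system yields a = -2, b = 5, c = 1/2, d = 6, e = -6.
So h(u) = -2u^4 + 5u^3 + (1/2)u^2 + 6u - 6.
The coefficient of u^2 is 1/2.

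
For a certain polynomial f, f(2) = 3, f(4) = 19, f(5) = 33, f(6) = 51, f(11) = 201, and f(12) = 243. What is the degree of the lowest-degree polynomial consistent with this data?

2

Divided differences on the nodes 2, 4, 5, 6, 11, 12:
  order 0: 3  19  33  51  201  243
  order 1: 8  14  18  30  42
  order 2: 2  2  2  2
  order 3: 0  0  0
  order 4: 0  0
  order 5: 0
The order-2 divided differences are all 2 (nonzero) and every higher order vanishes, so the data lies on a polynomial of degree exactly 2.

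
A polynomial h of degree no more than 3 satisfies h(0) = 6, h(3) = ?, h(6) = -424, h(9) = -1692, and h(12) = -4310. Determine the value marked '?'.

-20

On equispaced nodes a degree-3 polynomial has vanishing fourth forward difference, so
  h(0) - 4·h(3) + 6·h(6) - 4·h(9) + h(12) = 0.
Substituting the known values and solving for h(3):
  -4·h(3) = 80
  h(3) = -20.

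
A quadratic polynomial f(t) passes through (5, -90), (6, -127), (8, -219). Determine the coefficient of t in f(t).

-4

Write f(t) = at^2 + bt + c. Substituting each data point gives a linear system:
  25a + 5b + c = -90
  36a + 6b + c = -127
  64a + 8b + c = -219
Solving the system yields a = -3, b = -4, c = 5.
So f(t) = -3t² - 4t + 5.
The coefficient of t is -4.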